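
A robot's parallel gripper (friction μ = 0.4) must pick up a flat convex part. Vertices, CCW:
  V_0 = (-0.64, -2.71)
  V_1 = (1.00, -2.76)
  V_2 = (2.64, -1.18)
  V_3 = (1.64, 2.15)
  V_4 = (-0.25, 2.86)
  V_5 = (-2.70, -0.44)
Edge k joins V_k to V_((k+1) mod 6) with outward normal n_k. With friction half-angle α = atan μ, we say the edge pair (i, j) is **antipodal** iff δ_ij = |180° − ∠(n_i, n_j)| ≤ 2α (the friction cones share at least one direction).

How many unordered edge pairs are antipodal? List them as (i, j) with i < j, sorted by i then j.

α = atan 0.4 = 21.80°;  2α = 43.60°
n_0 = (-0.0305, -0.9995)
n_1 = (+0.6938, -0.7202)
n_2 = (+0.9577, +0.2876)
n_3 = (+0.3517, +0.9361)
n_4 = (-0.8029, +0.5961)
n_5 = (-0.7405, -0.6720)
  (0,1): δ = 134.32°  ·
  (0,2): δ = 71.54°  ·
  (0,3): δ = 18.84°  ✓
  (0,4): δ = 55.16°  ·
  (0,5): δ = 133.97°  ·
  (1,2): δ = 117.22°  ·
  (1,3): δ = 64.52°  ·
  (1,4): δ = 9.48°  ✓
  (1,5): δ = 88.29°  ·
  (2,3): δ = 127.30°  ·
  (2,4): δ = 53.31°  ·
  (2,5): δ = 25.51°  ✓
  (3,4): δ = 106.00°  ·
  (3,5): δ = 27.19°  ✓
  (4,5): δ = 101.19°  ·
antipodal pairs: 4

count = 4; pairs: (0,3), (1,4), (2,5), (3,5)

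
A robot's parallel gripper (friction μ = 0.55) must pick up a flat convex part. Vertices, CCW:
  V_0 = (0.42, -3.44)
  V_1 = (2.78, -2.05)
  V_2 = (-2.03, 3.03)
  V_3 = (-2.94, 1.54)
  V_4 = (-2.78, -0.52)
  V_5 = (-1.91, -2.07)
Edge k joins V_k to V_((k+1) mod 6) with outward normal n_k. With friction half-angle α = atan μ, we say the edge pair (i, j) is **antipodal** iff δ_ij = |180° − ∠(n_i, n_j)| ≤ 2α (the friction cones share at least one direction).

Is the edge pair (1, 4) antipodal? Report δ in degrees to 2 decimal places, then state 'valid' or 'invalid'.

δ = 14.13°, valid

α = atan 0.55 = 28.81°;  2α = 57.62°
edge 1: e_1 = (-4.81, +5.08);  n_1 = (+0.7261, +0.6875)
edge 4: e_4 = (+0.87, -1.55);  n_4 = (-0.8720, -0.4895)
∠(n_1, n_4) = 165.87°
δ = |180° − 165.87°| = 14.13°
14.13° ≤ 2α = 57.62°  →  valid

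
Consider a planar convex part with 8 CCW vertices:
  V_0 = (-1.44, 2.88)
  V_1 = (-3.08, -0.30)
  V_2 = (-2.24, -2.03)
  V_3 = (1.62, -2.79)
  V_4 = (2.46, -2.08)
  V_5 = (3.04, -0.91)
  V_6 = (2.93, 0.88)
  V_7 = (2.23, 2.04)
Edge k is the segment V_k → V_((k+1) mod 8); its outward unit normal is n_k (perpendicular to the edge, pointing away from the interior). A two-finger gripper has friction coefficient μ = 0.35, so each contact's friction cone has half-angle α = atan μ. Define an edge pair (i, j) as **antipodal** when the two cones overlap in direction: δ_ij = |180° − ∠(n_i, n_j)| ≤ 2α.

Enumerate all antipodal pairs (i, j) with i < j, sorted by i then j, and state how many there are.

count = 6; pairs: (0,3), (0,4), (0,5), (1,5), (1,6), (2,7)

α = atan 0.35 = 19.29°;  2α = 38.58°
n_0 = (-0.8888, +0.4584)
n_1 = (-0.8996, -0.4368)
n_2 = (-0.1932, -0.9812)
n_3 = (+0.6455, -0.7637)
n_4 = (+0.8960, -0.4441)
n_5 = (+0.9981, +0.0613)
n_6 = (+0.8562, +0.5167)
n_7 = (+0.2231, +0.9748)
  (0,1): δ = 126.82°  ·
  (0,2): δ = 73.86°  ·
  (0,3): δ = 22.51°  ✓
  (0,4): δ = 0.91°  ✓
  (0,5): δ = 30.80°  ✓
  (0,6): δ = 58.39°  ·
  (0,7): δ = 104.39°  ·
  (1,2): δ = 127.04°  ·
  (1,3): δ = 75.69°  ·
  (1,4): δ = 52.27°  ·
  (1,5): δ = 22.38°  ✓
  (1,6): δ = 5.21°  ✓
  (1,7): δ = 51.21°  ·
  (2,3): δ = 128.66°  ·
  (2,4): δ = 105.23°  ·
  (2,5): δ = 75.34°  ·
  (2,6): δ = 47.75°  ·
  (2,7): δ = 1.75°  ✓
  (3,4): δ = 156.57°  ·
  (3,5): δ = 126.69°  ·
  (3,6): δ = 99.10°  ·
  (3,7): δ = 53.10°  ·
  (4,5): δ = 150.11°  ·
  (4,6): δ = 122.52°  ·
  (4,7): δ = 76.52°  ·
  (5,6): δ = 152.41°  ·
  (5,7): δ = 106.41°  ·
  (6,7): δ = 134.00°  ·
antipodal pairs: 6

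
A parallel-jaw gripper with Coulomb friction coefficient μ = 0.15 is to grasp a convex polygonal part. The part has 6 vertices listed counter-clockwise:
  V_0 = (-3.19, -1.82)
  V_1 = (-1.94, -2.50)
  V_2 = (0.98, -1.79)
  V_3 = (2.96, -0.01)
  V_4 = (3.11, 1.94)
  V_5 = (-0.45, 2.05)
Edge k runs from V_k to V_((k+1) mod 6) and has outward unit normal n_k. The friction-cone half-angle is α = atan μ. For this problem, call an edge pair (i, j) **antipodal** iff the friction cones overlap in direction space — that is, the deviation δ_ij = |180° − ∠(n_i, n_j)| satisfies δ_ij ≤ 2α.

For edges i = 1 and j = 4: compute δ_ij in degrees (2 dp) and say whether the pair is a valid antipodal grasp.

α = atan 0.15 = 8.53°;  2α = 17.06°
edge 1: e_1 = (+2.92, +0.71);  n_1 = (+0.2363, -0.9717)
edge 4: e_4 = (-3.56, +0.11);  n_4 = (+0.0309, +0.9995)
∠(n_1, n_4) = 164.56°
δ = |180° − 164.56°| = 15.44°
15.44° ≤ 2α = 17.06°  →  valid

δ = 15.44°, valid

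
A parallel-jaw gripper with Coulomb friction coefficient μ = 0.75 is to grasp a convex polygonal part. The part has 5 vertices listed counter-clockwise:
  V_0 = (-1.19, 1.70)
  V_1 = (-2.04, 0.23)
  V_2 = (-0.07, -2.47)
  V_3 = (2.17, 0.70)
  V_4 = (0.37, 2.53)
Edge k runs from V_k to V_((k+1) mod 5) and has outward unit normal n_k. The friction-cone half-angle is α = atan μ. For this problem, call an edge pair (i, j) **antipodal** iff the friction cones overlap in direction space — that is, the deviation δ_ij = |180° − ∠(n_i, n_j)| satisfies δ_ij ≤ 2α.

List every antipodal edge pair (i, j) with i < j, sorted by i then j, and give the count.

α = atan 0.75 = 36.87°;  2α = 73.74°
n_0 = (-0.8657, +0.5006)
n_1 = (-0.8078, -0.5894)
n_2 = (+0.8167, -0.5771)
n_3 = (+0.7129, +0.7012)
n_4 = (-0.4697, +0.8828)
  (0,1): δ = 113.85°  ·
  (0,2): δ = 5.21°  ✓
  (0,3): δ = 74.56°  ·
  (0,4): δ = 148.05°  ·
  (1,2): δ = 71.36°  ✓
  (1,3): δ = 8.41°  ✓
  (1,4): δ = 81.90°  ·
  (2,3): δ = 100.23°  ·
  (2,4): δ = 26.74°  ✓
  (3,4): δ = 106.51°  ·
antipodal pairs: 4

count = 4; pairs: (0,2), (1,2), (1,3), (2,4)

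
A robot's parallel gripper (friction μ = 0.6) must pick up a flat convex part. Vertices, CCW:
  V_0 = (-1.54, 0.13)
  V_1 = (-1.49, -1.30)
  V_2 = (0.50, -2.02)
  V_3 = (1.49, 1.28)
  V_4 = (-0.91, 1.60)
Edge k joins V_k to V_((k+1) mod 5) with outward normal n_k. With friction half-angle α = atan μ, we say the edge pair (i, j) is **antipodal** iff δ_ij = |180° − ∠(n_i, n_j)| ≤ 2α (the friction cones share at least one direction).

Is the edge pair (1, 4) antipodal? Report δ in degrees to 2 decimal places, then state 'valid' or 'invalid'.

α = atan 0.6 = 30.96°;  2α = 61.93°
edge 1: e_1 = (+1.99, -0.72);  n_1 = (-0.3402, -0.9403)
edge 4: e_4 = (-0.63, -1.47);  n_4 = (-0.9191, +0.3939)
∠(n_1, n_4) = 93.31°
δ = |180° − 93.31°| = 86.69°
86.69° > 2α = 61.93°  →  invalid

δ = 86.69°, invalid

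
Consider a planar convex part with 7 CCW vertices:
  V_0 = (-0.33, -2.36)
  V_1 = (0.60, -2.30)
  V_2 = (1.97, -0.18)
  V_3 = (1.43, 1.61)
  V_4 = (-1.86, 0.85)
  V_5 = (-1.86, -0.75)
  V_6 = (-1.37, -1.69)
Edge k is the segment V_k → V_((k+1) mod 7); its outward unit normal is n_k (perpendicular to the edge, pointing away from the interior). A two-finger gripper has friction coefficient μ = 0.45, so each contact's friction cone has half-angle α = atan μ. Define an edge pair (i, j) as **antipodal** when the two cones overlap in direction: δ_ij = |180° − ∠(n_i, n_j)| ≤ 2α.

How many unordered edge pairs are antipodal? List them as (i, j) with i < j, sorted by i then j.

count = 7; pairs: (0,3), (1,3), (1,4), (2,4), (2,5), (2,6), (3,6)

α = atan 0.45 = 24.23°;  2α = 48.46°
n_0 = (+0.0644, -0.9979)
n_1 = (+0.8399, -0.5428)
n_2 = (+0.9574, +0.2888)
n_3 = (-0.2251, +0.9743)
n_4 = (-1.0000, -0.0000)
n_5 = (-0.8868, -0.4622)
n_6 = (-0.5416, -0.8407)
  (0,1): δ = 126.56°  ·
  (0,2): δ = 76.90°  ·
  (0,3): δ = 9.32°  ✓
  (0,4): δ = 86.31°  ·
  (0,5): δ = 113.84°  ·
  (0,6): δ = 143.52°  ·
  (1,2): δ = 130.34°  ·
  (1,3): δ = 44.12°  ✓
  (1,4): δ = 32.87°  ✓
  (1,5): δ = 60.40°  ·
  (1,6): δ = 90.08°  ·
  (2,3): δ = 93.78°  ·
  (2,4): δ = 16.79°  ✓
  (2,5): δ = 10.74°  ✓
  (2,6): δ = 40.42°  ✓
  (3,4): δ = 103.01°  ·
  (3,5): δ = 75.48°  ·
  (3,6): δ = 45.80°  ✓
  (4,5): δ = 152.47°  ·
  (4,6): δ = 122.79°  ·
  (5,6): δ = 150.32°  ·
antipodal pairs: 7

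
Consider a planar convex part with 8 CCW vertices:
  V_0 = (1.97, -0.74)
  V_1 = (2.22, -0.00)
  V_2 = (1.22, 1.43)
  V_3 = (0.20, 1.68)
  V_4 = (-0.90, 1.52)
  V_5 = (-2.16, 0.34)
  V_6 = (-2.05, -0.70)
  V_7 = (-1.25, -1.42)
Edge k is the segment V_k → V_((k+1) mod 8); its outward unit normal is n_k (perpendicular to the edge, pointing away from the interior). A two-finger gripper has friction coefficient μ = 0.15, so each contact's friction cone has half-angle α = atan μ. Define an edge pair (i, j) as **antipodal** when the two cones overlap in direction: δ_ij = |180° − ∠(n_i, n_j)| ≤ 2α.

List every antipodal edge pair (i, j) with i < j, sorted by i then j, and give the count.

α = atan 0.15 = 8.53°;  2α = 17.06°
n_0 = (+0.9474, -0.3201)
n_1 = (+0.8195, +0.5731)
n_2 = (+0.2381, +0.9713)
n_3 = (-0.1439, +0.9896)
n_4 = (-0.6836, +0.7299)
n_5 = (-0.9945, -0.1052)
n_6 = (-0.6690, -0.7433)
n_7 = (+0.2066, -0.9784)
  (0,1): δ = 126.37°  ·
  (0,2): δ = 85.10°  ·
  (0,3): δ = 63.06°  ·
  (0,4): δ = 28.21°  ·
  (0,5): δ = 24.70°  ·
  (0,6): δ = 66.68°  ·
  (0,7): δ = 120.59°  ·
  (1,2): δ = 138.74°  ·
  (1,3): δ = 116.69°  ·
  (1,4): δ = 81.84°  ·
  (1,5): δ = 28.93°  ·
  (1,6): δ = 13.05°  ✓
  (1,7): δ = 66.96°  ·
  (2,3): δ = 157.95°  ·
  (2,4): δ = 123.11°  ·
  (2,5): δ = 70.19°  ·
  (2,6): δ = 28.22°  ·
  (2,7): δ = 25.70°  ·
  (3,4): δ = 145.15°  ·
  (3,5): δ = 92.24°  ·
  (3,6): δ = 50.26°  ·
  (3,7): δ = 3.65°  ✓
  (4,5): δ = 127.08°  ·
  (4,6): δ = 85.11°  ·
  (4,7): δ = 31.20°  ·
  (5,6): δ = 138.02°  ·
  (5,7): δ = 84.11°  ·
  (6,7): δ = 126.09°  ·
antipodal pairs: 2

count = 2; pairs: (1,6), (3,7)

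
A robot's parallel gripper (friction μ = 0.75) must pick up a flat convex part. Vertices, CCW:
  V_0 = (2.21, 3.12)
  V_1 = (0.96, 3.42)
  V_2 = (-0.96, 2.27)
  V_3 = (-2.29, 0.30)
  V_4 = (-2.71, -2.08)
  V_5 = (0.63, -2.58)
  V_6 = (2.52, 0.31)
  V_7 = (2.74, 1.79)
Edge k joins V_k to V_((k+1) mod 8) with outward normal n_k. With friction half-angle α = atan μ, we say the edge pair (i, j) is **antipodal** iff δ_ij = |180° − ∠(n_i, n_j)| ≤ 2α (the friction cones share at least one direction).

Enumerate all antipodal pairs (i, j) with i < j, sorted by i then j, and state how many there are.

count = 13; pairs: (0,4), (0,5), (1,4), (1,5), (1,6), (2,4), (2,5), (2,6), (2,7), (3,5), (3,6), (3,7), (4,7)

α = atan 0.75 = 36.87°;  2α = 73.74°
n_0 = (+0.2334, +0.9724)
n_1 = (-0.5138, +0.8579)
n_2 = (-0.8288, +0.5595)
n_3 = (-0.9848, +0.1738)
n_4 = (-0.1481, -0.9890)
n_5 = (+0.8369, -0.5473)
n_6 = (+0.9891, -0.1470)
n_7 = (+0.9290, +0.3702)
  (0,1): δ = 135.58°  ·
  (0,2): δ = 110.53°  ·
  (0,3): δ = 86.51°  ·
  (0,4): δ = 4.98°  ✓
  (0,5): δ = 70.31°  ✓
  (0,6): δ = 95.04°  ·
  (0,7): δ = 125.22°  ·
  (1,2): δ = 154.94°  ·
  (1,3): δ = 130.93°  ·
  (1,4): δ = 39.43°  ✓
  (1,5): δ = 25.90°  ✓
  (1,6): δ = 50.63°  ✓
  (1,7): δ = 80.81°  ·
  (2,3): δ = 155.98°  ·
  (2,4): δ = 64.49°  ✓
  (2,5): δ = 0.84°  ✓
  (2,6): δ = 25.57°  ✓
  (2,7): δ = 55.75°  ✓
  (3,4): δ = 88.51°  ·
  (3,5): δ = 23.18°  ✓
  (3,6): δ = 1.55°  ✓
  (3,7): δ = 31.74°  ✓
  (4,5): δ = 114.67°  ·
  (4,6): δ = 89.94°  ·
  (4,7): δ = 59.76°  ✓
  (5,6): δ = 155.27°  ·
  (5,7): δ = 125.09°  ·
  (6,7): δ = 149.82°  ·
antipodal pairs: 13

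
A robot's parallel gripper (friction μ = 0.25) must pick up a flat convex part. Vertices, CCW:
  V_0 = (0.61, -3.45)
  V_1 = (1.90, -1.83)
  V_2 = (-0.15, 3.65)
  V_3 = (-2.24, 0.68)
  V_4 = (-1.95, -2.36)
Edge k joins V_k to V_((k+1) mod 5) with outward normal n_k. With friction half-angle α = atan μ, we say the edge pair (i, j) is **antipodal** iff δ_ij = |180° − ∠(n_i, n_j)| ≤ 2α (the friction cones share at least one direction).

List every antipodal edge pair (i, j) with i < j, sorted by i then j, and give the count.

α = atan 0.25 = 14.04°;  2α = 28.07°
n_0 = (+0.7823, -0.6229)
n_1 = (+0.9366, +0.3504)
n_2 = (-0.8178, +0.5755)
n_3 = (-0.9955, -0.0950)
n_4 = (-0.3917, -0.9201)
  (0,1): δ = 120.96°  ·
  (0,2): δ = 3.40°  ✓
  (0,3): δ = 43.98°  ·
  (0,4): δ = 105.47°  ·
  (1,2): δ = 55.64°  ·
  (1,3): δ = 15.06°  ✓
  (1,4): δ = 46.43°  ·
  (2,3): δ = 139.42°  ·
  (2,4): δ = 77.93°  ·
  (3,4): δ = 118.51°  ·
antipodal pairs: 2

count = 2; pairs: (0,2), (1,3)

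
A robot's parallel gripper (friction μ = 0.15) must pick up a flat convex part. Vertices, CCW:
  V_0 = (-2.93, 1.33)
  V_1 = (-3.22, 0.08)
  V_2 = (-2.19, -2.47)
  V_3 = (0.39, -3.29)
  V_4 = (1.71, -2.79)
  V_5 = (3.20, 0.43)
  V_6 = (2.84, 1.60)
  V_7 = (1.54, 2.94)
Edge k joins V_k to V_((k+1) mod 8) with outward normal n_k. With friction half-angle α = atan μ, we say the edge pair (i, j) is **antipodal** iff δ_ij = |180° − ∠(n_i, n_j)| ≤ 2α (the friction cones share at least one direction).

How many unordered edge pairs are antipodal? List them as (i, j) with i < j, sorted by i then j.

count = 3; pairs: (0,4), (1,5), (3,7)

α = atan 0.15 = 8.53°;  2α = 17.06°
n_0 = (-0.9741, +0.2260)
n_1 = (-0.9272, -0.3745)
n_2 = (-0.3029, -0.9530)
n_3 = (+0.3542, -0.9352)
n_4 = (+0.9075, -0.4200)
n_5 = (+0.9558, +0.2941)
n_6 = (+0.7177, +0.6963)
n_7 = (-0.3389, +0.9408)
  (0,1): δ = 144.94°  ·
  (0,2): δ = 94.57°  ·
  (0,3): δ = 56.19°  ·
  (0,4): δ = 11.77°  ✓
  (0,5): δ = 30.16°  ·
  (0,6): δ = 57.19°  ·
  (0,7): δ = 122.87°  ·
  (1,2): δ = 129.63°  ·
  (1,3): δ = 91.25°  ·
  (1,4): δ = 46.83°  ·
  (1,5): δ = 4.89°  ✓
  (1,6): δ = 22.14°  ·
  (1,7): δ = 87.81°  ·
  (2,3): δ = 141.62°  ·
  (2,4): δ = 97.20°  ·
  (2,5): δ = 55.27°  ·
  (2,6): δ = 28.24°  ·
  (2,7): δ = 37.44°  ·
  (3,4): δ = 135.58°  ·
  (3,5): δ = 93.64°  ·
  (3,6): δ = 66.61°  ·
  (3,7): δ = 0.94°  ✓
  (4,5): δ = 138.07°  ·
  (4,6): δ = 111.04°  ·
  (4,7): δ = 45.36°  ·
  (5,6): δ = 152.97°  ·
  (5,7): δ = 87.29°  ·
  (6,7): δ = 114.32°  ·
antipodal pairs: 3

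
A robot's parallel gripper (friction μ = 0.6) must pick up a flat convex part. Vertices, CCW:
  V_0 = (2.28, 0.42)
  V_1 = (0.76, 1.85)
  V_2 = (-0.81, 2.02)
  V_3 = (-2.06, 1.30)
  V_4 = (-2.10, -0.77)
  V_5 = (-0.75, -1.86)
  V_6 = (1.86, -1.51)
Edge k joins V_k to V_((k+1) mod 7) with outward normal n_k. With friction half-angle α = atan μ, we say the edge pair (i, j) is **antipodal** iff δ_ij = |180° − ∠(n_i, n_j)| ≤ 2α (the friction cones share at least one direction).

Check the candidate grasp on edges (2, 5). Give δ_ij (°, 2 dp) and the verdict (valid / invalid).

α = atan 0.6 = 30.96°;  2α = 61.93°
edge 2: e_2 = (-1.25, -0.72);  n_2 = (-0.4991, +0.8665)
edge 5: e_5 = (+2.61, +0.35);  n_5 = (+0.1329, -0.9911)
∠(n_2, n_5) = 157.70°
δ = |180° − 157.70°| = 22.30°
22.30° ≤ 2α = 61.93°  →  valid

δ = 22.30°, valid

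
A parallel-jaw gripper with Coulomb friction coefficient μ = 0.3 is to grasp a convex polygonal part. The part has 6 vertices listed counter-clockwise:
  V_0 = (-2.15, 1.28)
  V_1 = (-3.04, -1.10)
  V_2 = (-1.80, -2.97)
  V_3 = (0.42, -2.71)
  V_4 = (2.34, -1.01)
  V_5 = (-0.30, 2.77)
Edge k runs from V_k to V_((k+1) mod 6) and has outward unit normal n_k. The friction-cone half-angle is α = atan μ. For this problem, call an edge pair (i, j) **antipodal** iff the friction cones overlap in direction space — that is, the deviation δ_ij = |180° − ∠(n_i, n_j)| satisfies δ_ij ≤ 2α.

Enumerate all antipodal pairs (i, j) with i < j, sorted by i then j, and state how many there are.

α = atan 0.3 = 16.70°;  2α = 33.40°
n_0 = (-0.9367, +0.3503)
n_1 = (-0.8334, -0.5526)
n_2 = (+0.1163, -0.9932)
n_3 = (+0.6629, -0.7487)
n_4 = (+0.8198, +0.5726)
n_5 = (-0.6273, +0.7788)
  (0,1): δ = 125.95°  ·
  (0,2): δ = 62.82°  ·
  (0,3): δ = 27.97°  ✓
  (0,4): δ = 55.43°  ·
  (0,5): δ = 149.35°  ·
  (1,2): δ = 116.87°  ·
  (1,3): δ = 82.03°  ·
  (1,4): δ = 1.38°  ✓
  (1,5): δ = 95.30°  ·
  (2,3): δ = 145.16°  ·
  (2,4): δ = 61.75°  ·
  (2,5): δ = 32.17°  ✓
  (3,4): δ = 96.59°  ·
  (3,5): δ = 2.67°  ✓
  (4,5): δ = 86.08°  ·
antipodal pairs: 4

count = 4; pairs: (0,3), (1,4), (2,5), (3,5)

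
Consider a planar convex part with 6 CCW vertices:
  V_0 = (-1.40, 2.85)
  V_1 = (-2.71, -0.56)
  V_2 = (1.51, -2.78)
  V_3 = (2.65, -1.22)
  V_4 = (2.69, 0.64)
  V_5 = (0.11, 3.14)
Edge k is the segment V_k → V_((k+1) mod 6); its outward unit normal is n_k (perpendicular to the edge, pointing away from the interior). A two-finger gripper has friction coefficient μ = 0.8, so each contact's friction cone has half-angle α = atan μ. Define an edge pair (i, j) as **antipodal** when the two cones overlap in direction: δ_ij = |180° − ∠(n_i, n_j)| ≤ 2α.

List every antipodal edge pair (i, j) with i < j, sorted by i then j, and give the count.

count = 7; pairs: (0,2), (0,3), (0,4), (1,3), (1,4), (1,5), (2,5)

α = atan 0.8 = 38.66°;  2α = 77.32°
n_0 = (-0.9335, +0.3586)
n_1 = (-0.4656, -0.8850)
n_2 = (+0.8074, -0.5900)
n_3 = (+0.9998, -0.0215)
n_4 = (+0.6959, +0.7182)
n_5 = (-0.1886, +0.9821)
  (0,1): δ = 96.73°  ·
  (0,2): δ = 15.14°  ✓
  (0,3): δ = 19.78°  ✓
  (0,4): δ = 66.92°  ✓
  (0,5): δ = 121.89°  ·
  (1,2): δ = 98.41°  ·
  (1,3): δ = 63.48°  ✓
  (1,4): δ = 16.35°  ✓
  (1,5): δ = 38.62°  ✓
  (2,3): δ = 145.07°  ·
  (2,4): δ = 97.94°  ·
  (2,5): δ = 42.97°  ✓
  (3,4): δ = 132.87°  ·
  (3,5): δ = 77.90°  ·
  (4,5): δ = 125.03°  ·
antipodal pairs: 7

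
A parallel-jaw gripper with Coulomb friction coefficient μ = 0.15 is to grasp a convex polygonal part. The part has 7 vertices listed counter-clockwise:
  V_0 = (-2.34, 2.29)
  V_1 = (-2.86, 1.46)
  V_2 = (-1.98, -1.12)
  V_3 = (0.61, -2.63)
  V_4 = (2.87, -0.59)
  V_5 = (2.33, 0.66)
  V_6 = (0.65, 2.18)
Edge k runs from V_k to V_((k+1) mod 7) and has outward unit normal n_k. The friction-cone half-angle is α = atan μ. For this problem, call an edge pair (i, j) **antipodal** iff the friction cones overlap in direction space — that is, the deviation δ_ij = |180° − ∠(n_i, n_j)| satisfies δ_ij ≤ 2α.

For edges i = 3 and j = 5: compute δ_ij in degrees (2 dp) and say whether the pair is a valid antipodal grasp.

δ = 84.21°, invalid

α = atan 0.15 = 8.53°;  2α = 17.06°
edge 3: e_3 = (+2.26, +2.04);  n_3 = (+0.6701, -0.7423)
edge 5: e_5 = (-1.68, +1.52);  n_5 = (+0.6709, +0.7415)
∠(n_3, n_5) = 95.79°
δ = |180° − 95.79°| = 84.21°
84.21° > 2α = 17.06°  →  invalid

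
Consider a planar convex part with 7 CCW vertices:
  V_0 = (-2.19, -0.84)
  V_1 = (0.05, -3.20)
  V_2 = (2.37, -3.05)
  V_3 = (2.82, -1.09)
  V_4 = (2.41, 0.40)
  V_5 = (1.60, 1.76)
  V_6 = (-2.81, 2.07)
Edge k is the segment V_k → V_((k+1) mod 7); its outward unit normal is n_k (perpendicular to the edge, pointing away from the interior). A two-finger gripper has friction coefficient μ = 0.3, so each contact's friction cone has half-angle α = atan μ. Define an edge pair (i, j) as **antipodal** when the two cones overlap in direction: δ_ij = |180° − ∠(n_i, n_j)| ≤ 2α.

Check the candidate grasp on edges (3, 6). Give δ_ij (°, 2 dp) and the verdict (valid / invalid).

α = atan 0.3 = 16.70°;  2α = 33.40°
edge 3: e_3 = (-0.41, +1.49);  n_3 = (+0.9642, +0.2653)
edge 6: e_6 = (+0.62, -2.91);  n_6 = (-0.9780, -0.2084)
∠(n_3, n_6) = 176.64°
δ = |180° − 176.64°| = 3.36°
3.36° ≤ 2α = 33.40°  →  valid

δ = 3.36°, valid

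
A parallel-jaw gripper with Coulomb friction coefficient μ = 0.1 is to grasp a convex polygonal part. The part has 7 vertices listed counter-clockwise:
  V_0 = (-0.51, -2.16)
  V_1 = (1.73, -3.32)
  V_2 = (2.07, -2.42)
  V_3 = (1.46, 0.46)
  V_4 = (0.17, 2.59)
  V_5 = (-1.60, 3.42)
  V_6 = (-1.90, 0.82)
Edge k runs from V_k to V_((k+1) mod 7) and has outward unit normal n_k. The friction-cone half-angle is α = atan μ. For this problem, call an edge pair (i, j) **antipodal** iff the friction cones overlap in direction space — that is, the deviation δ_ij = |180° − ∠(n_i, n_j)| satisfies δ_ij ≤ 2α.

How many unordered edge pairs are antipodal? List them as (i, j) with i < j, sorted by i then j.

count = 2; pairs: (0,4), (3,6)

α = atan 0.1 = 5.71°;  2α = 11.42°
n_0 = (-0.4599, -0.8880)
n_1 = (+0.9355, -0.3534)
n_2 = (+0.9783, +0.2072)
n_3 = (+0.8554, +0.5180)
n_4 = (+0.4246, +0.9054)
n_5 = (-0.9934, +0.1146)
n_6 = (-0.9063, -0.4227)
  (0,1): δ = 83.32°  ·
  (0,2): δ = 50.66°  ·
  (0,3): δ = 31.42°  ·
  (0,4): δ = 2.25°  ✓
  (0,5): δ = 110.80°  ·
  (0,6): δ = 142.38°  ·
  (1,2): δ = 147.35°  ·
  (1,3): δ = 128.10°  ·
  (1,4): δ = 94.43°  ·
  (1,5): δ = 14.11°  ·
  (1,6): δ = 45.70°  ·
  (2,3): δ = 160.76°  ·
  (2,4): δ = 127.08°  ·
  (2,5): δ = 18.54°  ·
  (2,6): δ = 13.05°  ·
  (3,4): δ = 146.32°  ·
  (3,5): δ = 37.78°  ·
  (3,6): δ = 6.19°  ✓
  (4,5): δ = 71.46°  ·
  (4,6): δ = 39.87°  ·
  (5,6): δ = 148.41°  ·
antipodal pairs: 2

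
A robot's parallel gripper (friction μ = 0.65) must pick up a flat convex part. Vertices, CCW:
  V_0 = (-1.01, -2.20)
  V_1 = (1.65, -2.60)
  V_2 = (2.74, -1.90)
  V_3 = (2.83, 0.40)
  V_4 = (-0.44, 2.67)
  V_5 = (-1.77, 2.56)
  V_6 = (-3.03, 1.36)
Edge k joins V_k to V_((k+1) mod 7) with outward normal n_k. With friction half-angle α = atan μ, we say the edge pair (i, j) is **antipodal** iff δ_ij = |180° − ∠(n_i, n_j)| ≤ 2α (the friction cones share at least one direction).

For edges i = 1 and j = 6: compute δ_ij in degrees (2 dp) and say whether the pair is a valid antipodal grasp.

δ = 86.86°, invalid

α = atan 0.65 = 33.02°;  2α = 66.05°
edge 1: e_1 = (+1.09, +0.70);  n_1 = (+0.5404, -0.8414)
edge 6: e_6 = (+2.02, -3.56);  n_6 = (-0.8697, -0.4935)
∠(n_1, n_6) = 93.14°
δ = |180° − 93.14°| = 86.86°
86.86° > 2α = 66.05°  →  invalid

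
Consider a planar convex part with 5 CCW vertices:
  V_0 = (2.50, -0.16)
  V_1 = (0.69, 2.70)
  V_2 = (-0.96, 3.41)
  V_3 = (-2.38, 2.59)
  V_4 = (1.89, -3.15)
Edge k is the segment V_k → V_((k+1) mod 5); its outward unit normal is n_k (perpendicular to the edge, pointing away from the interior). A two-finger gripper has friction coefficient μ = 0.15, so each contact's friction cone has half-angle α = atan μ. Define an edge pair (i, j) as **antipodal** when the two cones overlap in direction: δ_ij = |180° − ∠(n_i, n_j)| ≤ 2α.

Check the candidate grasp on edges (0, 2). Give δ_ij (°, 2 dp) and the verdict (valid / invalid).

α = atan 0.15 = 8.53°;  2α = 17.06°
edge 0: e_0 = (-1.81, +2.86);  n_0 = (+0.8450, +0.5348)
edge 2: e_2 = (-1.42, -0.82);  n_2 = (-0.5001, +0.8660)
∠(n_0, n_2) = 87.68°
δ = |180° − 87.68°| = 92.32°
92.32° > 2α = 17.06°  →  invalid

δ = 92.32°, invalid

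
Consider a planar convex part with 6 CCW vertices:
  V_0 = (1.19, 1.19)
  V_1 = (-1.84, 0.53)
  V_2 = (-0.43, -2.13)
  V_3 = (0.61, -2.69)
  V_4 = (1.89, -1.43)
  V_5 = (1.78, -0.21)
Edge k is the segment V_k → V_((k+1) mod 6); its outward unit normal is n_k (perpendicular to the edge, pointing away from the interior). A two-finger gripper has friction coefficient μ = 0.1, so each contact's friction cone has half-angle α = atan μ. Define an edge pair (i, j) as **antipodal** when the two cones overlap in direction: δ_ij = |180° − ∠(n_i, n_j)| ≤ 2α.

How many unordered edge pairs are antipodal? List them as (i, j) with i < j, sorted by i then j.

count = 1; pairs: (1,5)

α = atan 0.1 = 5.71°;  2α = 11.42°
n_0 = (-0.2128, +0.9771)
n_1 = (-0.8835, -0.4683)
n_2 = (-0.4741, -0.8805)
n_3 = (+0.7015, -0.7127)
n_4 = (+0.9960, +0.0898)
n_5 = (+0.9215, +0.3884)
  (0,1): δ = 74.36°  ·
  (0,2): δ = 40.59°  ·
  (0,3): δ = 32.26°  ·
  (0,4): δ = 82.86°  ·
  (0,5): δ = 100.56°  ·
  (1,2): δ = 146.23°  ·
  (1,3): δ = 73.38°  ·
  (1,4): δ = 22.77°  ·
  (1,5): δ = 5.08°  ✓
  (2,3): δ = 107.15°  ·
  (2,4): δ = 56.55°  ·
  (2,5): δ = 38.85°  ·
  (3,4): δ = 129.40°  ·
  (3,5): δ = 111.70°  ·
  (4,5): δ = 162.30°  ·
antipodal pairs: 1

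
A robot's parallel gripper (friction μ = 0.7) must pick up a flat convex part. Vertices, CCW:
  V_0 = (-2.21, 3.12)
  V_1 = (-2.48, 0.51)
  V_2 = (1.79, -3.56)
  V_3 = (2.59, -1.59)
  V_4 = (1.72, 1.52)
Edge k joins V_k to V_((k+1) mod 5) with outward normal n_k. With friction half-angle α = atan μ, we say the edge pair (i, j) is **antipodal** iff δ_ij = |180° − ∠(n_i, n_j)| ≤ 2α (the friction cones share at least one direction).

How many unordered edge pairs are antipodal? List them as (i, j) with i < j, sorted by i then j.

α = atan 0.7 = 34.99°;  2α = 69.98°
n_0 = (-0.9947, +0.1029)
n_1 = (-0.6900, -0.7239)
n_2 = (+0.9265, -0.3763)
n_3 = (+0.9630, +0.2694)
n_4 = (+0.3771, +0.9262)
  (0,1): δ = 127.72°  ·
  (0,2): δ = 16.20°  ✓
  (0,3): δ = 21.53°  ✓
  (0,4): δ = 73.75°  ·
  (1,2): δ = 68.48°  ✓
  (1,3): δ = 30.75°  ✓
  (1,4): δ = 21.47°  ✓
  (2,3): δ = 142.27°  ·
  (2,4): δ = 90.05°  ·
  (3,4): δ = 127.78°  ·
antipodal pairs: 5

count = 5; pairs: (0,2), (0,3), (1,2), (1,3), (1,4)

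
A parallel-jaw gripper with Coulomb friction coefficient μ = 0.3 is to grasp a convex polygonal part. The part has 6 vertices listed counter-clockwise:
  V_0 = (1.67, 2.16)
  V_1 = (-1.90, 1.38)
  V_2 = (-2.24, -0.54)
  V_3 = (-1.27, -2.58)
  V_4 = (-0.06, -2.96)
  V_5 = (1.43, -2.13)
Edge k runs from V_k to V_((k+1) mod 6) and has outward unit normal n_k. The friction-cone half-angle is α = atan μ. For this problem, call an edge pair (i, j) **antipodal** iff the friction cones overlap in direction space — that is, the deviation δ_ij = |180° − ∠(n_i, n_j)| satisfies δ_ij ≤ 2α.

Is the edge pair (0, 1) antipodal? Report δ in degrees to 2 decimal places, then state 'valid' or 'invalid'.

δ = 112.37°, invalid

α = atan 0.3 = 16.70°;  2α = 33.40°
edge 0: e_0 = (-3.57, -0.78);  n_0 = (-0.2135, +0.9770)
edge 1: e_1 = (-0.34, -1.92);  n_1 = (-0.9847, +0.1744)
∠(n_0, n_1) = 67.63°
δ = |180° − 67.63°| = 112.37°
112.37° > 2α = 33.40°  →  invalid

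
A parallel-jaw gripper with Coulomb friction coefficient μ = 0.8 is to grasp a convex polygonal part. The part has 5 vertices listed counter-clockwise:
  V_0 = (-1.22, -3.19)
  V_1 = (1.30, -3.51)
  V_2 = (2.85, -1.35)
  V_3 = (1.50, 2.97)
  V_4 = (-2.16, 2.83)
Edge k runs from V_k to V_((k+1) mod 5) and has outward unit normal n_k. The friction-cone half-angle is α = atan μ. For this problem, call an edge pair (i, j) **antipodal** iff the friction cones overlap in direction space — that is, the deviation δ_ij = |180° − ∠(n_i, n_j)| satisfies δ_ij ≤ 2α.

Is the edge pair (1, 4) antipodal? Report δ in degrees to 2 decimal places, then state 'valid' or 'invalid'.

α = atan 0.8 = 38.66°;  2α = 77.32°
edge 1: e_1 = (+1.55, +2.16);  n_1 = (+0.8125, -0.5830)
edge 4: e_4 = (+0.94, -6.02);  n_4 = (-0.9880, -0.1543)
∠(n_1, n_4) = 135.46°
δ = |180° − 135.46°| = 44.54°
44.54° ≤ 2α = 77.32°  →  valid

δ = 44.54°, valid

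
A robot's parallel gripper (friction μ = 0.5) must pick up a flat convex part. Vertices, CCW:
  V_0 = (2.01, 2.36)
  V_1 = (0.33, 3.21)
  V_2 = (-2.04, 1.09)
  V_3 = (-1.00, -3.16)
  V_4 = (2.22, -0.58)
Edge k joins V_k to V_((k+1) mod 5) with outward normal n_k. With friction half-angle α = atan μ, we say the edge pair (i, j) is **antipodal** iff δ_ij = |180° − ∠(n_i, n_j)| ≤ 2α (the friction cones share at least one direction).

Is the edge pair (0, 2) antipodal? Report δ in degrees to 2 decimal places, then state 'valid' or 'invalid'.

δ = 49.41°, valid

α = atan 0.5 = 26.57°;  2α = 53.13°
edge 0: e_0 = (-1.68, +0.85);  n_0 = (+0.4515, +0.8923)
edge 2: e_2 = (+1.04, -4.25);  n_2 = (-0.9713, -0.2377)
∠(n_0, n_2) = 130.59°
δ = |180° − 130.59°| = 49.41°
49.41° ≤ 2α = 53.13°  →  valid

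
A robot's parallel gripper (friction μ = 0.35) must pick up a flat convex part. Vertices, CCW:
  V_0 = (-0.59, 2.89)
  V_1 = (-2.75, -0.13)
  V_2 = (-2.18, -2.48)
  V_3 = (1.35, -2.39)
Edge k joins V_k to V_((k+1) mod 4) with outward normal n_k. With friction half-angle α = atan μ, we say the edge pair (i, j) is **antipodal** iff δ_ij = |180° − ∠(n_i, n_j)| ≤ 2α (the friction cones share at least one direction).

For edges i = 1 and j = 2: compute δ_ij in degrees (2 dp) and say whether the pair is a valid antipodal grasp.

δ = 102.17°, invalid

α = atan 0.35 = 19.29°;  2α = 38.58°
edge 1: e_1 = (+0.57, -2.35);  n_1 = (-0.9718, -0.2357)
edge 2: e_2 = (+3.53, +0.09);  n_2 = (+0.0255, -0.9997)
∠(n_1, n_2) = 77.83°
δ = |180° − 77.83°| = 102.17°
102.17° > 2α = 38.58°  →  invalid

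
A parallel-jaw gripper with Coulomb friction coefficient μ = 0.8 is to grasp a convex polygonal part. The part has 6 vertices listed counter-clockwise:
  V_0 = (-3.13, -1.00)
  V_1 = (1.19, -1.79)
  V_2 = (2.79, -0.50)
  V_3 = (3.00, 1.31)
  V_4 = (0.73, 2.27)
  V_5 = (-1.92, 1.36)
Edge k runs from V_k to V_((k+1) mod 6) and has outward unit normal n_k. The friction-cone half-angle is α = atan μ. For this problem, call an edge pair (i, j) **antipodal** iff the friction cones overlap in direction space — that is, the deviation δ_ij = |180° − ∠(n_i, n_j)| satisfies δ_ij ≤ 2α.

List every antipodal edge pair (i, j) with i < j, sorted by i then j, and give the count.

α = atan 0.8 = 38.66°;  2α = 77.32°
n_0 = (-0.1799, -0.9837)
n_1 = (+0.6277, -0.7785)
n_2 = (+0.9933, -0.1152)
n_3 = (+0.3895, +0.9210)
n_4 = (-0.3248, +0.9458)
n_5 = (-0.8899, +0.4562)
  (0,1): δ = 130.76°  ·
  (0,2): δ = 86.25°  ·
  (0,3): δ = 12.56°  ✓
  (0,4): δ = 29.32°  ✓
  (0,5): δ = 73.22°  ✓
  (1,2): δ = 135.50°  ·
  (1,3): δ = 61.80°  ✓
  (1,4): δ = 19.93°  ✓
  (1,5): δ = 23.98°  ✓
  (2,3): δ = 106.31°  ·
  (2,4): δ = 64.43°  ✓
  (2,5): δ = 20.53°  ✓
  (3,4): δ = 138.12°  ·
  (3,5): δ = 94.22°  ·
  (4,5): δ = 136.10°  ·
antipodal pairs: 8

count = 8; pairs: (0,3), (0,4), (0,5), (1,3), (1,4), (1,5), (2,4), (2,5)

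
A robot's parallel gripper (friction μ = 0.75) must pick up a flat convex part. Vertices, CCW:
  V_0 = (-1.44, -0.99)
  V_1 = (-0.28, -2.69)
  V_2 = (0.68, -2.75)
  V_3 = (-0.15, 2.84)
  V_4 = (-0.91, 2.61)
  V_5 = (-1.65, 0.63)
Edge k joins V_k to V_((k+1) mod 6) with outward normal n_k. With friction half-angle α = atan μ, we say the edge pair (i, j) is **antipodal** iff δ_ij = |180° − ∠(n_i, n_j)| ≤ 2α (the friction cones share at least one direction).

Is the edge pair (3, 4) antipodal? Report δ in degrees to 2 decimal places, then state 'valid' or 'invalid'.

α = atan 0.75 = 36.87°;  2α = 73.74°
edge 3: e_3 = (-0.76, -0.23);  n_3 = (-0.2897, +0.9571)
edge 4: e_4 = (-0.74, -1.98);  n_4 = (-0.9367, +0.3501)
∠(n_3, n_4) = 52.67°
δ = |180° − 52.67°| = 127.33°
127.33° > 2α = 73.74°  →  invalid

δ = 127.33°, invalid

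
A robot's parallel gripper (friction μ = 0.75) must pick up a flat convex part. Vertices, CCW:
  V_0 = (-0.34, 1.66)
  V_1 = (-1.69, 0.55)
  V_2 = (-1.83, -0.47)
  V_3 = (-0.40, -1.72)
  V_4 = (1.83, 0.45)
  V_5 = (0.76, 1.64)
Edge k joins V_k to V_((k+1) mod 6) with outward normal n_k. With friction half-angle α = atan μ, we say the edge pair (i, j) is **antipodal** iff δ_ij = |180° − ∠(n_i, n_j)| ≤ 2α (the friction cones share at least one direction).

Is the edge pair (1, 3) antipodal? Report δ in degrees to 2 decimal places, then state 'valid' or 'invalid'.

δ = 37.97°, valid

α = atan 0.75 = 36.87°;  2α = 73.74°
edge 1: e_1 = (-0.14, -1.02);  n_1 = (-0.9907, +0.1360)
edge 3: e_3 = (+2.23, +2.17);  n_3 = (+0.6974, -0.7167)
∠(n_1, n_3) = 142.03°
δ = |180° − 142.03°| = 37.97°
37.97° ≤ 2α = 73.74°  →  valid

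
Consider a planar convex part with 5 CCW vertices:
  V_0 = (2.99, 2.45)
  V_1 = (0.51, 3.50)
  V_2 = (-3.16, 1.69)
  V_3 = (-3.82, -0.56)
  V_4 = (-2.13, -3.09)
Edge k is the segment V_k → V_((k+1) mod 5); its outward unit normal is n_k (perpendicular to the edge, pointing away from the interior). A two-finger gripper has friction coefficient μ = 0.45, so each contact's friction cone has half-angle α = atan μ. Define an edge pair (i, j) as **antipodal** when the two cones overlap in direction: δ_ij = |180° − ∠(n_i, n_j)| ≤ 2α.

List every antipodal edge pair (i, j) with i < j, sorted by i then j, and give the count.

α = atan 0.45 = 24.23°;  2α = 48.46°
n_0 = (+0.3899, +0.9209)
n_1 = (-0.4423, +0.8969)
n_2 = (-0.9596, +0.2815)
n_3 = (-0.8315, -0.5555)
n_4 = (+0.7344, -0.6787)
  (0,1): δ = 130.80°  ·
  (0,2): δ = 83.40°  ·
  (0,3): δ = 33.31°  ✓
  (0,4): δ = 70.20°  ·
  (1,2): δ = 132.60°  ·
  (1,3): δ = 82.51°  ·
  (1,4): δ = 21.00°  ✓
  (2,3): δ = 129.91°  ·
  (2,4): δ = 26.40°  ✓
  (3,4): δ = 76.49°  ·
antipodal pairs: 3

count = 3; pairs: (0,3), (1,4), (2,4)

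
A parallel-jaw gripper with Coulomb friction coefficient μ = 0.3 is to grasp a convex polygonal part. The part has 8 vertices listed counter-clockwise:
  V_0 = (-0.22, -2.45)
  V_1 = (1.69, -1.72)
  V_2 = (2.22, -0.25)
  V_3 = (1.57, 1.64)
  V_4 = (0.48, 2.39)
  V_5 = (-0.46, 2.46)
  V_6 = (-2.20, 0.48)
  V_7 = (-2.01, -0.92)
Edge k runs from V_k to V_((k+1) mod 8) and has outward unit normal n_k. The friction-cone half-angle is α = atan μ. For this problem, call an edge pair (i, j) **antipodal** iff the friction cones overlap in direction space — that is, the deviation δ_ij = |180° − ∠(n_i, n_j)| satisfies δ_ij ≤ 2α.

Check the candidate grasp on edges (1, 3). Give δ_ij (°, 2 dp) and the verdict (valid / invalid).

δ = 104.70°, invalid

α = atan 0.3 = 16.70°;  2α = 33.40°
edge 1: e_1 = (+0.53, +1.47);  n_1 = (+0.9407, -0.3392)
edge 3: e_3 = (-1.09, +0.75);  n_3 = (+0.5668, +0.8238)
∠(n_1, n_3) = 75.30°
δ = |180° − 75.30°| = 104.70°
104.70° > 2α = 33.40°  →  invalid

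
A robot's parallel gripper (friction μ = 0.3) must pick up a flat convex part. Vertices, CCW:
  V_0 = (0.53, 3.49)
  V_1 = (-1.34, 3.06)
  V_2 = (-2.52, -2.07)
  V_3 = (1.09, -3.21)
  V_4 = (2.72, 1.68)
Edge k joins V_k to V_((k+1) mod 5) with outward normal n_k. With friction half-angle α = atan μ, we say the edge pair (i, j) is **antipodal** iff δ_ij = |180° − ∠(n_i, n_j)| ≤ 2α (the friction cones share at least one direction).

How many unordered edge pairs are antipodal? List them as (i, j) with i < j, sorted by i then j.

α = atan 0.3 = 16.70°;  2α = 33.40°
n_0 = (-0.2241, +0.9746)
n_1 = (-0.9746, +0.2242)
n_2 = (-0.3011, -0.9536)
n_3 = (+0.9487, -0.3162)
n_4 = (+0.6371, +0.7708)
  (0,1): δ = 115.90°  ·
  (0,2): δ = 30.48°  ✓
  (0,3): δ = 58.62°  ·
  (0,4): δ = 127.48°  ·
  (1,2): δ = 94.57°  ·
  (1,3): δ = 5.48°  ✓
  (1,4): δ = 63.38°  ·
  (2,3): δ = 90.91°  ·
  (2,4): δ = 22.05°  ✓
  (3,4): δ = 111.14°  ·
antipodal pairs: 3

count = 3; pairs: (0,2), (1,3), (2,4)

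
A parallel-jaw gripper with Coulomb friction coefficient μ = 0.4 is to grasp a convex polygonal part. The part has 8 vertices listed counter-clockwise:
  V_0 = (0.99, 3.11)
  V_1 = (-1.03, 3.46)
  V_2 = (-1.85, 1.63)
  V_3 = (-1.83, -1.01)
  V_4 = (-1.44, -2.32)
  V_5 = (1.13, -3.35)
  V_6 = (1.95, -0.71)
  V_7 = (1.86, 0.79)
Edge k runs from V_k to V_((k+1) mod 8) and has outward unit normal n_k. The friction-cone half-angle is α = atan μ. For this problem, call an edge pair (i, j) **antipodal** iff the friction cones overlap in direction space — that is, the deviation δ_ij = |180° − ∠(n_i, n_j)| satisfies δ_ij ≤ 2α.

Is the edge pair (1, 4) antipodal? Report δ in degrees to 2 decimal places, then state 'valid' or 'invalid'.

α = atan 0.4 = 21.80°;  2α = 43.60°
edge 1: e_1 = (-0.82, -1.83);  n_1 = (-0.9126, +0.4089)
edge 4: e_4 = (+2.57, -1.03);  n_4 = (-0.3720, -0.9282)
∠(n_1, n_4) = 92.30°
δ = |180° − 92.30°| = 87.70°
87.70° > 2α = 43.60°  →  invalid

δ = 87.70°, invalid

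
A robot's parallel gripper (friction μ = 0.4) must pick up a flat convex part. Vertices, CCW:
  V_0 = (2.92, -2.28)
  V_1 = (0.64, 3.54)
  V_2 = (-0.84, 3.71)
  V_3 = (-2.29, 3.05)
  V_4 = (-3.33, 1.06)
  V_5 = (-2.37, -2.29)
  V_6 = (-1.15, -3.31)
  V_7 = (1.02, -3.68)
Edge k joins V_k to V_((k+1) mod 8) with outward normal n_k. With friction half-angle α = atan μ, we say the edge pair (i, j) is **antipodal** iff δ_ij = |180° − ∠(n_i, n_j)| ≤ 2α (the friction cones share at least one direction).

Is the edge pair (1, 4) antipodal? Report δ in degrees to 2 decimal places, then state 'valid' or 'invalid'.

α = atan 0.4 = 21.80°;  2α = 43.60°
edge 1: e_1 = (-1.48, +0.17);  n_1 = (+0.1141, +0.9935)
edge 4: e_4 = (+0.96, -3.35);  n_4 = (-0.9613, -0.2755)
∠(n_1, n_4) = 112.54°
δ = |180° − 112.54°| = 67.46°
67.46° > 2α = 43.60°  →  invalid

δ = 67.46°, invalid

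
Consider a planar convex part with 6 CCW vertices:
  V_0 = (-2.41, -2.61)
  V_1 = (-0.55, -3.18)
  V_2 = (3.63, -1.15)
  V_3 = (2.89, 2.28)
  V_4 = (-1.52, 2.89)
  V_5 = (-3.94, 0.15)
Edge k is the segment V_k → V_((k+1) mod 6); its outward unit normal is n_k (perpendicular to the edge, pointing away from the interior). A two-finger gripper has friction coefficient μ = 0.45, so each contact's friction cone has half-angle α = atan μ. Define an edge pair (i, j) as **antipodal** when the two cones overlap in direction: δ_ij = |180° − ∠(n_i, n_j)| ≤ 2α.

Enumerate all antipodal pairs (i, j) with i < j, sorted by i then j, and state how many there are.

α = atan 0.45 = 24.23°;  2α = 48.46°
n_0 = (-0.2930, -0.9561)
n_1 = (+0.4369, -0.8995)
n_2 = (+0.9775, +0.2109)
n_3 = (+0.1370, +0.9906)
n_4 = (-0.7495, +0.6620)
n_5 = (-0.8746, -0.4848)
  (0,1): δ = 137.06°  ·
  (0,2): δ = 60.79°  ·
  (0,3): δ = 9.16°  ✓
  (0,4): δ = 65.59°  ·
  (0,5): δ = 136.04°  ·
  (1,2): δ = 103.73°  ·
  (1,3): δ = 33.78°  ✓
  (1,4): δ = 22.65°  ✓
  (1,5): δ = 93.10°  ·
  (2,3): δ = 110.05°  ·
  (2,4): δ = 53.63°  ·
  (2,5): δ = 16.83°  ✓
  (3,4): δ = 123.58°  ·
  (3,5): δ = 53.12°  ·
  (4,5): δ = 109.55°  ·
antipodal pairs: 4

count = 4; pairs: (0,3), (1,3), (1,4), (2,5)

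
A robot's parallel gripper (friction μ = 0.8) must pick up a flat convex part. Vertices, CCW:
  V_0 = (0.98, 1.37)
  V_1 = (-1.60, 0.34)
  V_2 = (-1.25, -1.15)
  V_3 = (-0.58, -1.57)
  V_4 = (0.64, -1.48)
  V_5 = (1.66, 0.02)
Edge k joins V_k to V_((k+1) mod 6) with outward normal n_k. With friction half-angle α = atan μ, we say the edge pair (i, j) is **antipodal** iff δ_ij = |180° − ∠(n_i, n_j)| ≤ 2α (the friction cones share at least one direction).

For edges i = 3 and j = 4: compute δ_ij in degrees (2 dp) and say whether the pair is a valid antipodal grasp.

δ = 128.43°, invalid

α = atan 0.8 = 38.66°;  2α = 77.32°
edge 3: e_3 = (+1.22, +0.09);  n_3 = (+0.0736, -0.9973)
edge 4: e_4 = (+1.02, +1.50);  n_4 = (+0.8269, -0.5623)
∠(n_3, n_4) = 51.57°
δ = |180° − 51.57°| = 128.43°
128.43° > 2α = 77.32°  →  invalid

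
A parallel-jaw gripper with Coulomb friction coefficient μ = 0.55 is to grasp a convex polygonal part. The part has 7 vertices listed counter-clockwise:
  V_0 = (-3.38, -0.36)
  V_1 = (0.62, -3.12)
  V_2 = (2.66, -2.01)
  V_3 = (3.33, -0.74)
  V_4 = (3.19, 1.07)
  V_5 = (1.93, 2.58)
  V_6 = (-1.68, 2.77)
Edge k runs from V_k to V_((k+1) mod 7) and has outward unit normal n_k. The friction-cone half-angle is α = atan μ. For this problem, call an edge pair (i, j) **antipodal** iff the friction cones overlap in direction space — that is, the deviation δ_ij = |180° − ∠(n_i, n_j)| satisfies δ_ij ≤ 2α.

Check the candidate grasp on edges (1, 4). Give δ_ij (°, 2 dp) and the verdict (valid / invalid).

α = atan 0.55 = 28.81°;  2α = 57.62°
edge 1: e_1 = (+2.04, +1.11);  n_1 = (+0.4779, -0.8784)
edge 4: e_4 = (-1.26, +1.51);  n_4 = (+0.7678, +0.6407)
∠(n_1, n_4) = 101.29°
δ = |180° − 101.29°| = 78.71°
78.71° > 2α = 57.62°  →  invalid

δ = 78.71°, invalid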